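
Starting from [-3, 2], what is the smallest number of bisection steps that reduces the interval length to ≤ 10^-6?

23

Width after n steps is 5/2^n. Need 2^n ≥ 5/10^-6 = 5000000.
2^22 = 4194304 < 5000000 ≤ 2^23 = 8388608, so n = 23.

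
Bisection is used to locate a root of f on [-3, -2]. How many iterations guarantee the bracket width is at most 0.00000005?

25

Width after n steps is 1/2^n. Need 2^n ≥ 1/0.00000005 = 20000000.
2^24 = 16777216 < 20000000 ≤ 2^25 = 33554432, so n = 25.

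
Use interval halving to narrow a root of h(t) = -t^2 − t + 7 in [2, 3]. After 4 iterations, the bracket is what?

[2.1875, 2.25]

midpoint 2.5: h = -1.75 < 0 → [2, 2.5]
midpoint 2.25: h = -0.3125 < 0 → [2, 2.25]
midpoint 2.125: h = 0.359375 > 0 → [2.125, 2.25]
midpoint 2.1875: h = 0.0273 > 0 → [2.1875, 2.25]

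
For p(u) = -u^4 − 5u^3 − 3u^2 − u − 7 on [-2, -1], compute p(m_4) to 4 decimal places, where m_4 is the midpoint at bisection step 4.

0.3513

u = -1.5 gives p = -0.4375, negative; keep [-2, -1.5]
u = -1.75 gives p = 2.980469, positive; keep [-1.75, -1.5]
u = -1.625 gives p = 1.185303, positive; keep [-1.625, -1.5]
u = -1.5625 gives p = 0.3513, positive; keep [-1.5625, -1.5]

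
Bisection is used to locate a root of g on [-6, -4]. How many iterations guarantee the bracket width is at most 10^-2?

8

Width after n steps is 2/2^n. Need 2^n ≥ 2/10^-2 = 200.
2^7 = 128 < 200 ≤ 2^8 = 256, so n = 8.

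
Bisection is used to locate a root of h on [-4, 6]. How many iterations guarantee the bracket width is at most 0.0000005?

25

Width after n steps is 10/2^n. Need 2^n ≥ 10/0.0000005 = 20000000.
2^24 = 16777216 < 20000000 ≤ 2^25 = 33554432, so n = 25.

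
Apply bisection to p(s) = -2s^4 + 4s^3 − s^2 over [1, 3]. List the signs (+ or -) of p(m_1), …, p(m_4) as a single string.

-+-+

s = 2 gives p = -4, negative; keep [1, 2]
s = 1.5 gives p = 1.125, positive; keep [1.5, 2]
s = 1.75 gives p = -0.382812, negative; keep [1.5, 1.75]
s = 1.625 gives p = 0.5776, positive; keep [1.625, 1.75]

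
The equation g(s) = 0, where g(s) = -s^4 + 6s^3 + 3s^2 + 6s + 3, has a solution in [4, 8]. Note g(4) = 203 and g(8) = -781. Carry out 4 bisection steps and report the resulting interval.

[6.5, 6.75]

midpoint 6: g = 147 > 0 → [6, 8]
midpoint 7: g = -151 < 0 → [6, 7]
midpoint 6.5: g = 31.4375 > 0 → [6.5, 7]
midpoint 6.75: g = -50.4727 < 0 → [6.5, 6.75]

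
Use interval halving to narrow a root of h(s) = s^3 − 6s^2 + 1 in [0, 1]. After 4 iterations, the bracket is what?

midpoint 0.5: h = -0.375 < 0 → [0, 0.5]
midpoint 0.25: h = 0.640625 > 0 → [0.25, 0.5]
midpoint 0.375: h = 0.208984 > 0 → [0.375, 0.5]
midpoint 0.4375: h = -0.0647 < 0 → [0.375, 0.4375]

[0.375, 0.4375]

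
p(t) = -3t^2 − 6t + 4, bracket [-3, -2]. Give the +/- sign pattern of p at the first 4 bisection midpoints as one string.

+---

midpoint -2.5: p = 0.25 > 0 → [-3, -2.5]
midpoint -2.75: p = -2.1875 < 0 → [-2.75, -2.5]
midpoint -2.625: p = -0.921875 < 0 → [-2.625, -2.5]
midpoint -2.5625: p = -0.3242 < 0 → [-2.5625, -2.5]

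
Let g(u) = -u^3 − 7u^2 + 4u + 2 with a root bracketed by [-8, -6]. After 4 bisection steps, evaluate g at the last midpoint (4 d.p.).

m = -7, g(m) = -26 (−); new bracket [-8, -7]
m = -7.5, g(m) = 0.125 (+); new bracket [-7.5, -7]
m = -7.25, g(m) = -13.859375 (−); new bracket [-7.5, -7.25]
m = -7.375, g(m) = -7.1035 (−); new bracket [-7.5, -7.375]

-7.1035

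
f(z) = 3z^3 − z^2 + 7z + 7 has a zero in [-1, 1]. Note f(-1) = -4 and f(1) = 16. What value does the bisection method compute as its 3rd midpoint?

-0.75

z = 0 gives f = 7, positive; keep [-1, 0]
z = -0.5 gives f = 2.875, positive; keep [-1, -0.5]
z = -0.75 gives f = -0.078125, negative; keep [-0.75, -0.5]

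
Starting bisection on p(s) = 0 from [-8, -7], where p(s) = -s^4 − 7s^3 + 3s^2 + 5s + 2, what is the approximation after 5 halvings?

-7.34375

s = -7.5 gives p = -77.6875, negative; keep [-7.5, -7]
s = -7.25 gives p = 28.167969, positive; keep [-7.5, -7.25]
s = -7.375 gives p = -22.127197, negative; keep [-7.375, -7.25]
s = -7.3125 gives p = 3.6621, positive; keep [-7.375, -7.3125]
s = -7.34375 gives p = -9.0701, negative; keep [-7.34375, -7.3125]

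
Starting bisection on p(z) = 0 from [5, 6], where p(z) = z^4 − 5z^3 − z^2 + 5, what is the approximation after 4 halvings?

z = 5.5 gives p = 57.9375, positive; keep [5, 5.5]
z = 5.25 gives p = 13.613281, positive; keep [5, 5.25]
z = 5.125 gives p = -4.439209, negative; keep [5.125, 5.25]
z = 5.1875 gives p = 4.2642, positive; keep [5.125, 5.1875]

5.1875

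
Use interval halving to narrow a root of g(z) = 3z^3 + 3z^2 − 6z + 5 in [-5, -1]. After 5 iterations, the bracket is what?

m = -3, g(m) = -31 (−); new bracket [-3, -1]
m = -2, g(m) = 5 (+); new bracket [-3, -2]
m = -2.5, g(m) = -8.125 (−); new bracket [-2.5, -2]
m = -2.25, g(m) = -0.4844 (−); new bracket [-2.25, -2]
m = -2.125, g(m) = 2.5098 (+); new bracket [-2.25, -2.125]

[-2.25, -2.125]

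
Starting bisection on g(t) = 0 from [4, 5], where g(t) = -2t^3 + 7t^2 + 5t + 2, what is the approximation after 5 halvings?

4.15625

m = 4.5, g(m) = -16 (−); new bracket [4, 4.5]
m = 4.25, g(m) = -3.84375 (−); new bracket [4, 4.25]
m = 4.125, g(m) = 1.355469 (+); new bracket [4.125, 4.25]
m = 4.1875, g(m) = -1.1733 (−); new bracket [4.125, 4.1875]
m = 4.15625, g(m) = 0.1086 (+); new bracket [4.15625, 4.1875]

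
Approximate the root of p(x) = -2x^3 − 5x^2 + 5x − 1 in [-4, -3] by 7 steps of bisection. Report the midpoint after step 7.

x = -3.5 gives p = 6, positive; keep [-3.5, -3]
x = -3.25 gives p = -1.40625, negative; keep [-3.5, -3.25]
x = -3.375 gives p = 2.058594, positive; keep [-3.375, -3.25]
x = -3.3125 gives p = 0.2681, positive; keep [-3.3125, -3.25]
x = -3.28125 gives p = -0.5834, negative; keep [-3.3125, -3.28125]
x = -3.296875 gives p = -0.1613, negative; keep [-3.3125, -3.296875]
x = -3.3046875 gives p = 0.0525, positive; keep [-3.3046875, -3.296875]

-3.3046875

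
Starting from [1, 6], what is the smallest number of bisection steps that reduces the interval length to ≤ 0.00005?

Width after n steps is 5/2^n. Need 2^n ≥ 5/0.00005 = 100000.
2^16 = 65536 < 100000 ≤ 2^17 = 131072, so n = 17.

17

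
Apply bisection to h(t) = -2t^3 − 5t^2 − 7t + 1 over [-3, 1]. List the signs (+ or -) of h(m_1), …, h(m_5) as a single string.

t = -1 gives h = 5, positive; keep [-1, 1]
t = 0 gives h = 1, positive; keep [0, 1]
t = 0.5 gives h = -4, negative; keep [0, 0.5]
t = 0.25 gives h = -1.0938, negative; keep [0, 0.25]
t = 0.125 gives h = 0.043, positive; keep [0.125, 0.25]

++--+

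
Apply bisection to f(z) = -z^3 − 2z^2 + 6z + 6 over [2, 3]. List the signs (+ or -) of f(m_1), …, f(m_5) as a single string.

--+--

z = 2.5 gives f = -7.125, negative; keep [2, 2.5]
z = 2.25 gives f = -2.015625, negative; keep [2, 2.25]
z = 2.125 gives f = 0.123047, positive; keep [2.125, 2.25]
z = 2.1875 gives f = -0.9128, negative; keep [2.125, 2.1875]
z = 2.15625 gives f = -0.3866, negative; keep [2.125, 2.15625]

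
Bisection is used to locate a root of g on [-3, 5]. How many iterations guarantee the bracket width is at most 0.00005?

18

Width after n steps is 8/2^n. Need 2^n ≥ 8/0.00005 = 160000.
2^17 = 131072 < 160000 ≤ 2^18 = 262144, so n = 18.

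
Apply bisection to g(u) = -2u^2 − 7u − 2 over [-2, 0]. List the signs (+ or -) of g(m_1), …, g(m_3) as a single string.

g(-1) = 3 > 0, so the root lies in [-1, 0]
g(-0.5) = 1 > 0, so the root lies in [-0.5, 0]
g(-0.25) = -0.375 < 0, so the root lies in [-0.5, -0.25]

++-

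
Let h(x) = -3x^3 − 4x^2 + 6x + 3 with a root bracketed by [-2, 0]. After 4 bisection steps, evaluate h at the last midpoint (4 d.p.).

h(-1) = -4 < 0, so the root lies in [-1, 0]
h(-0.5) = -0.625 < 0, so the root lies in [-0.5, 0]
h(-0.25) = 1.296875 > 0, so the root lies in [-0.5, -0.25]
h(-0.375) = 0.3457 > 0, so the root lies in [-0.5, -0.375]

0.3457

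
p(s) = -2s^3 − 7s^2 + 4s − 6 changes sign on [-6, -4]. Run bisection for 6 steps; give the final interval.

[-4.15625, -4.125]

midpoint -5: p = 49 > 0 → [-5, -4]
midpoint -4.5: p = 16.5 > 0 → [-4.5, -4]
midpoint -4.25: p = 4.09375 > 0 → [-4.25, -4]
midpoint -4.125: p = -1.2305 < 0 → [-4.25, -4.125]
midpoint -4.1875: p = 1.3608 > 0 → [-4.1875, -4.125]
midpoint -4.15625: p = 0.0477 > 0 → [-4.15625, -4.125]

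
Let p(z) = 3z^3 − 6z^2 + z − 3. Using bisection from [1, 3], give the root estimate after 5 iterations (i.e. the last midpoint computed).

p(2) = -1 < 0, so the root lies in [2, 3]
p(2.5) = 8.875 > 0, so the root lies in [2, 2.5]
p(2.25) = 3.046875 > 0, so the root lies in [2, 2.25]
p(2.125) = 0.8184 > 0, so the root lies in [2, 2.125]
p(2.0625) = -0.1399 < 0, so the root lies in [2.0625, 2.125]

2.0625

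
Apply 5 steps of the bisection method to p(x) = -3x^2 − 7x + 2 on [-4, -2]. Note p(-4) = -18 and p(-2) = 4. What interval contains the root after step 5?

x = -3 gives p = -4, negative; keep [-3, -2]
x = -2.5 gives p = 0.75, positive; keep [-3, -2.5]
x = -2.75 gives p = -1.4375, negative; keep [-2.75, -2.5]
x = -2.625 gives p = -0.2969, negative; keep [-2.625, -2.5]
x = -2.5625 gives p = 0.2383, positive; keep [-2.625, -2.5625]

[-2.625, -2.5625]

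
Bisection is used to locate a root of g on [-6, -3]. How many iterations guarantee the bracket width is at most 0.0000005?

23

Width after n steps is 3/2^n. Need 2^n ≥ 3/0.0000005 = 6000000.
2^22 = 4194304 < 6000000 ≤ 2^23 = 8388608, so n = 23.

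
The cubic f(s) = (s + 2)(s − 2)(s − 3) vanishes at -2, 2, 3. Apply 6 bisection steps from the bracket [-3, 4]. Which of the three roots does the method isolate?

f(0.5) = 9.375 > 0, so the root lies in [-3, 0.5]
f(-1.25) = 10.359375 > 0, so the root lies in [-3, -1.25]
f(-2.125) = -2.642578 < 0, so the root lies in [-2.125, -1.25]
f(-1.6875) = 5.4016 > 0, so the root lies in [-2.125, -1.6875]
f(-1.90625) = 1.7967 > 0, so the root lies in [-2.125, -1.90625]
f(-2.015625) = -0.3147 < 0, so the root lies in [-2.015625, -1.90625]

-2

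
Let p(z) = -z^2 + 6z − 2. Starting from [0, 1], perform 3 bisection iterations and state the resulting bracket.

z = 0.5 gives p = 0.75, positive; keep [0, 0.5]
z = 0.25 gives p = -0.5625, negative; keep [0.25, 0.5]
z = 0.375 gives p = 0.109375, positive; keep [0.25, 0.375]

[0.25, 0.375]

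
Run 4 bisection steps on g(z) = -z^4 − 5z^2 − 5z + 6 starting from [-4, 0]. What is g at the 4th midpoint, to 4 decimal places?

z = -2 gives g = -20, negative; keep [-2, 0]
z = -1 gives g = 5, positive; keep [-2, -1]
z = -1.5 gives g = -2.8125, negative; keep [-1.5, -1]
z = -1.25 gives g = 1.9961, positive; keep [-1.5, -1.25]

1.9961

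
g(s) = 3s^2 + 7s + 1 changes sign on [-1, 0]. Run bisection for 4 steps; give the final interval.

m = -0.5, g(m) = -1.75 (−); new bracket [-0.5, 0]
m = -0.25, g(m) = -0.5625 (−); new bracket [-0.25, 0]
m = -0.125, g(m) = 0.171875 (+); new bracket [-0.25, -0.125]
m = -0.1875, g(m) = -0.207 (−); new bracket [-0.1875, -0.125]

[-0.1875, -0.125]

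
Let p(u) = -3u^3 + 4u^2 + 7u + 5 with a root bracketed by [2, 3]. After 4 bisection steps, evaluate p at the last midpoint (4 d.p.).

p(2.5) = 0.625 > 0, so the root lies in [2.5, 3]
p(2.75) = -7.890625 < 0, so the root lies in [2.5, 2.75]
p(2.625) = -3.326172 < 0, so the root lies in [2.5, 2.625]
p(2.5625) = -1.2761 < 0, so the root lies in [2.5, 2.5625]

-1.2761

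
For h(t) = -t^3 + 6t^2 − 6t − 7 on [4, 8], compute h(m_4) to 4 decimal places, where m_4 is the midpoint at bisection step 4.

-0.8906

m = 6, h(m) = -43 (−); new bracket [4, 6]
m = 5, h(m) = -12 (−); new bracket [4, 5]
m = 4.5, h(m) = -3.625 (−); new bracket [4, 4.5]
m = 4.25, h(m) = -0.8906 (−); new bracket [4, 4.25]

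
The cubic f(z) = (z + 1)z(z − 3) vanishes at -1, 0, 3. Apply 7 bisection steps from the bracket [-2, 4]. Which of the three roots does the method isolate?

z = 1 gives f = -4, negative; keep [1, 4]
z = 2.5 gives f = -4.375, negative; keep [2.5, 4]
z = 3.25 gives f = 3.453125, positive; keep [2.5, 3.25]
z = 2.875 gives f = -1.3926, negative; keep [2.875, 3.25]
z = 3.0625 gives f = 0.7776, positive; keep [2.875, 3.0625]
z = 2.96875 gives f = -0.3682, negative; keep [2.96875, 3.0625]
z = 3.015625 gives f = 0.1892, positive; keep [2.96875, 3.015625]

3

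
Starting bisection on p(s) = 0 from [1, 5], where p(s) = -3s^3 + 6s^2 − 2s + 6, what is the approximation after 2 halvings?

2

m = 3, p(m) = -27 (−); new bracket [1, 3]
m = 2, p(m) = 2 (+); new bracket [2, 3]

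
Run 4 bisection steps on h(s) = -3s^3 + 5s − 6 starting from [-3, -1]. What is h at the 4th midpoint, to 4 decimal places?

midpoint -2: h = 8 > 0 → [-2, -1]
midpoint -1.5: h = -3.375 < 0 → [-2, -1.5]
midpoint -1.75: h = 1.328125 > 0 → [-1.75, -1.5]
midpoint -1.625: h = -1.252 < 0 → [-1.75, -1.625]

-1.2520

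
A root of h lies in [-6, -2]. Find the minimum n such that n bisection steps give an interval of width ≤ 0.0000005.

Width after n steps is 4/2^n. Need 2^n ≥ 4/0.0000005 = 8000000.
2^22 = 4194304 < 8000000 ≤ 2^23 = 8388608, so n = 23.

23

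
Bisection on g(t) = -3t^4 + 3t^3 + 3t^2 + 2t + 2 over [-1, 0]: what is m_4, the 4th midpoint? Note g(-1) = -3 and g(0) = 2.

g(-0.5) = 1.1875 > 0, so the root lies in [-1, -0.5]
g(-0.75) = -0.027344 < 0, so the root lies in [-0.75, -0.5]
g(-0.625) = 0.731689 > 0, so the root lies in [-0.75, -0.625]
g(-0.6875) = 0.3979 > 0, so the root lies in [-0.75, -0.6875]

-0.6875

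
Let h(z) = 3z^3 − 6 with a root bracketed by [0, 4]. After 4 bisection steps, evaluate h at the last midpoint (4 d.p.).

-0.1406

m = 2, h(m) = 18 (+); new bracket [0, 2]
m = 1, h(m) = -3 (−); new bracket [1, 2]
m = 1.5, h(m) = 4.125 (+); new bracket [1, 1.5]
m = 1.25, h(m) = -0.1406 (−); new bracket [1.25, 1.5]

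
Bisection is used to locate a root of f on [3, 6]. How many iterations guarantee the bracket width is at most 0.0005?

13

Width after n steps is 3/2^n. Need 2^n ≥ 3/0.0005 = 6000.
2^12 = 4096 < 6000 ≤ 2^13 = 8192, so n = 13.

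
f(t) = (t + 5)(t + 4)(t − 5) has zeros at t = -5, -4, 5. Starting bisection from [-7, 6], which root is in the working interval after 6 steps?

5

m = -0.5, f(m) = -86.625 (−); new bracket [-0.5, 6]
m = 2.75, f(m) = -117.703125 (−); new bracket [2.75, 6]
m = 4.375, f(m) = -49.072266 (−); new bracket [4.375, 6]
m = 5.1875, f(m) = 17.5496 (+); new bracket [4.375, 5.1875]
m = 4.78125, f(m) = -18.7888 (−); new bracket [4.78125, 5.1875]
m = 4.984375, f(m) = -1.4016 (−); new bracket [4.984375, 5.1875]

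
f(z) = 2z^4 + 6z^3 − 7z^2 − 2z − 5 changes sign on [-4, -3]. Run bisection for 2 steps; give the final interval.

m = -3.5, f(m) = -40.875 (−); new bracket [-4, -3.5]
m = -3.75, f(m) = -16.835938 (−); new bracket [-4, -3.75]

[-4, -3.75]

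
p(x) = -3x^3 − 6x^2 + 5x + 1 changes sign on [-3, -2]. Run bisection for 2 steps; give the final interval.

p(-2.5) = -2.125 < 0, so the root lies in [-3, -2.5]
p(-2.75) = 4.265625 > 0, so the root lies in [-2.75, -2.5]

[-2.75, -2.5]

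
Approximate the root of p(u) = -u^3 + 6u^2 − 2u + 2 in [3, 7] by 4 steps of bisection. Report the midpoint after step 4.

m = 5, p(m) = 17 (+); new bracket [5, 7]
m = 6, p(m) = -10 (−); new bracket [5, 6]
m = 5.5, p(m) = 6.125 (+); new bracket [5.5, 6]
m = 5.75, p(m) = -1.2344 (−); new bracket [5.5, 5.75]

5.75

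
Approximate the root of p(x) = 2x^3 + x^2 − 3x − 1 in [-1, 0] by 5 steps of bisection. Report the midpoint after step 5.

-0.34375

p(-0.5) = 0.5 > 0, so the root lies in [-0.5, 0]
p(-0.25) = -0.21875 < 0, so the root lies in [-0.5, -0.25]
p(-0.375) = 0.160156 > 0, so the root lies in [-0.375, -0.25]
p(-0.3125) = -0.0259 < 0, so the root lies in [-0.375, -0.3125]
p(-0.34375) = 0.0682 > 0, so the root lies in [-0.34375, -0.3125]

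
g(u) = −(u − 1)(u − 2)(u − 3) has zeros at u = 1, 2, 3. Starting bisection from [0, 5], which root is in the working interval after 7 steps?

g(2.5) = 0.375 > 0, so the root lies in [2.5, 5]
g(3.75) = -3.609375 < 0, so the root lies in [2.5, 3.75]
g(3.125) = -0.298828 < 0, so the root lies in [2.5, 3.125]
g(2.8125) = 0.2761 > 0, so the root lies in [2.8125, 3.125]
g(2.96875) = 0.0596 > 0, so the root lies in [2.96875, 3.125]
g(3.046875) = -0.1004 < 0, so the root lies in [2.96875, 3.046875]
g(3.0078125) = -0.0158 < 0, so the root lies in [2.96875, 3.0078125]

3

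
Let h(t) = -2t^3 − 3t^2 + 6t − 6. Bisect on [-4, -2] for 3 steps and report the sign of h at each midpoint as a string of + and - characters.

h(-3) = 3 > 0, so the root lies in [-3, -2]
h(-2.5) = -8.5 < 0, so the root lies in [-3, -2.5]
h(-2.75) = -3.59375 < 0, so the root lies in [-3, -2.75]

+--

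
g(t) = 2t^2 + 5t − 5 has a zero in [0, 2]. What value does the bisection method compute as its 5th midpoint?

midpoint 1: g = 2 > 0 → [0, 1]
midpoint 0.5: g = -2 < 0 → [0.5, 1]
midpoint 0.75: g = -0.125 < 0 → [0.75, 1]
midpoint 0.875: g = 0.9062 > 0 → [0.75, 0.875]
midpoint 0.8125: g = 0.3828 > 0 → [0.75, 0.8125]

0.8125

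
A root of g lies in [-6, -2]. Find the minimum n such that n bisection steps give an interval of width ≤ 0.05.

7

Width after n steps is 4/2^n. Need 2^n ≥ 4/0.05 = 80.
2^6 = 64 < 80 ≤ 2^7 = 128, so n = 7.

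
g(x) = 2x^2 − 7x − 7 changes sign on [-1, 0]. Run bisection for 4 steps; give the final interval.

[-0.8125, -0.75]

x = -0.5 gives g = -3, negative; keep [-1, -0.5]
x = -0.75 gives g = -0.625, negative; keep [-1, -0.75]
x = -0.875 gives g = 0.65625, positive; keep [-0.875, -0.75]
x = -0.8125 gives g = 0.0078, positive; keep [-0.8125, -0.75]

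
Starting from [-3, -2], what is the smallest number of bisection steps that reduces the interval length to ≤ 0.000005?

18

Width after n steps is 1/2^n. Need 2^n ≥ 1/0.000005 = 200000.
2^17 = 131072 < 200000 ≤ 2^18 = 262144, so n = 18.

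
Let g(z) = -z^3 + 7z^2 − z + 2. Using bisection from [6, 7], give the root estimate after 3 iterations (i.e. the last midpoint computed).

midpoint 6.5: g = 16.625 > 0 → [6.5, 7]
midpoint 6.75: g = 6.640625 > 0 → [6.75, 7]
midpoint 6.875: g = 1.033203 > 0 → [6.875, 7]

6.875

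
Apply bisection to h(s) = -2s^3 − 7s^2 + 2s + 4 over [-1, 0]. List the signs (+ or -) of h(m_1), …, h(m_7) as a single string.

midpoint -0.5: h = 1.5 > 0 → [-1, -0.5]
midpoint -0.75: h = -0.59375 < 0 → [-0.75, -0.5]
midpoint -0.625: h = 0.503906 > 0 → [-0.75, -0.625]
midpoint -0.6875: h = -0.0337 < 0 → [-0.6875, -0.625]
midpoint -0.65625: h = 0.2381 > 0 → [-0.6875, -0.65625]
midpoint -0.671875: h = 0.1029 > 0 → [-0.6875, -0.671875]
midpoint -0.6796875: h = 0.0348 > 0 → [-0.6875, -0.6796875]

+-+-+++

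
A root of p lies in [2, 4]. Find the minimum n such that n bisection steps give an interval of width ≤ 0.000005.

Width after n steps is 2/2^n. Need 2^n ≥ 2/0.000005 = 400000.
2^18 = 262144 < 400000 ≤ 2^19 = 524288, so n = 19.

19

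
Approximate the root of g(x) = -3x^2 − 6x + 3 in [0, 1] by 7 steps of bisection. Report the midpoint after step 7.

midpoint 0.5: g = -0.75 < 0 → [0, 0.5]
midpoint 0.25: g = 1.3125 > 0 → [0.25, 0.5]
midpoint 0.375: g = 0.328125 > 0 → [0.375, 0.5]
midpoint 0.4375: g = -0.1992 < 0 → [0.375, 0.4375]
midpoint 0.40625: g = 0.0674 > 0 → [0.40625, 0.4375]
midpoint 0.421875: g = -0.0652 < 0 → [0.40625, 0.421875]
midpoint 0.4140625: g = 0.0013 > 0 → [0.4140625, 0.421875]

0.4140625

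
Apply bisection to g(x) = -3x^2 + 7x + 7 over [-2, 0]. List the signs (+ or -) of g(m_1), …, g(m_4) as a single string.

-++-

g(-1) = -3 < 0, so the root lies in [-1, 0]
g(-0.5) = 2.75 > 0, so the root lies in [-1, -0.5]
g(-0.75) = 0.0625 > 0, so the root lies in [-1, -0.75]
g(-0.875) = -1.4219 < 0, so the root lies in [-0.875, -0.75]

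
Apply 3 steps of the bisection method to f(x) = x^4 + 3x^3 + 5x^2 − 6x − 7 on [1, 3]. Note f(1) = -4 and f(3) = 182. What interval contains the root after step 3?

[1, 1.25]

m = 2, f(m) = 41 (+); new bracket [1, 2]
m = 1.5, f(m) = 10.4375 (+); new bracket [1, 1.5]
m = 1.25, f(m) = 1.613281 (+); new bracket [1, 1.25]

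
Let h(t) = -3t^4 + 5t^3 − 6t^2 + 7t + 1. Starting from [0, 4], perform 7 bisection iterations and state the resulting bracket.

[1.46875, 1.5]

h(2) = -17 < 0, so the root lies in [0, 2]
h(1) = 4 > 0, so the root lies in [1, 2]
h(1.5) = -0.3125 < 0, so the root lies in [1, 1.5]
h(1.25) = 2.8164 > 0, so the root lies in [1.25, 1.5]
h(1.375) = 1.5559 > 0, so the root lies in [1.375, 1.5]
h(1.4375) = 0.7063 > 0, so the root lies in [1.4375, 1.5]
h(1.46875) = 0.2191 > 0, so the root lies in [1.46875, 1.5]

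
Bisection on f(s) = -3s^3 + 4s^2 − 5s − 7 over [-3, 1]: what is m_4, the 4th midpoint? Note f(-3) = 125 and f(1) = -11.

-0.75

midpoint -1: f = 5 > 0 → [-1, 1]
midpoint 0: f = -7 < 0 → [-1, 0]
midpoint -0.5: f = -3.125 < 0 → [-1, -0.5]
midpoint -0.75: f = 0.2656 > 0 → [-0.75, -0.5]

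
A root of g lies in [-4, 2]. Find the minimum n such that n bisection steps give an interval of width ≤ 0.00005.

17

Width after n steps is 6/2^n. Need 2^n ≥ 6/0.00005 = 120000.
2^16 = 65536 < 120000 ≤ 2^17 = 131072, so n = 17.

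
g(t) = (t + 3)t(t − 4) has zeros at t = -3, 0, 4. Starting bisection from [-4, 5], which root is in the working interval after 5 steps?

t = 0.5 gives g = -6.125, negative; keep [0.5, 5]
t = 2.75 gives g = -19.765625, negative; keep [2.75, 5]
t = 3.875 gives g = -3.330078, negative; keep [3.875, 5]
t = 4.4375 gives g = 14.4392, positive; keep [3.875, 4.4375]
t = 4.15625 gives g = 4.6474, positive; keep [3.875, 4.15625]

4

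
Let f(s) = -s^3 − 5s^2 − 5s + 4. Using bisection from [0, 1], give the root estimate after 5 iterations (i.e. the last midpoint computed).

0.53125

s = 0.5 gives f = 0.125, positive; keep [0.5, 1]
s = 0.75 gives f = -2.984375, negative; keep [0.5, 0.75]
s = 0.625 gives f = -1.322266, negative; keep [0.5, 0.625]
s = 0.5625 gives f = -0.5725, negative; keep [0.5, 0.5625]
s = 0.53125 gives f = -0.2173, negative; keep [0.5, 0.53125]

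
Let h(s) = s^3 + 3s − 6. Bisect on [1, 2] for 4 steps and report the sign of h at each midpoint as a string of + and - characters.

m = 1.5, h(m) = 1.875 (+); new bracket [1, 1.5]
m = 1.25, h(m) = -0.296875 (−); new bracket [1.25, 1.5]
m = 1.375, h(m) = 0.724609 (+); new bracket [1.25, 1.375]
m = 1.3125, h(m) = 0.1985 (+); new bracket [1.25, 1.3125]

+-++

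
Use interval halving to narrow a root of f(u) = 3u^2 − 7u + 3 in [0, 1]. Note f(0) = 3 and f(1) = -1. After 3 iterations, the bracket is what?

midpoint 0.5: f = 0.25 > 0 → [0.5, 1]
midpoint 0.75: f = -0.5625 < 0 → [0.5, 0.75]
midpoint 0.625: f = -0.203125 < 0 → [0.5, 0.625]

[0.5, 0.625]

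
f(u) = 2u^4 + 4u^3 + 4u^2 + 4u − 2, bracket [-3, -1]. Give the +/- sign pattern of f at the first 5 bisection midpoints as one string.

u = -2 gives f = 6, positive; keep [-2, -1]
u = -1.5 gives f = -2.375, negative; keep [-2, -1.5]
u = -1.75 gives f = 0.570312, positive; keep [-1.75, -1.5]
u = -1.625 gives f = -1.1558, negative; keep [-1.75, -1.625]
u = -1.6875 gives f = -0.3628, negative; keep [-1.75, -1.6875]

+-+--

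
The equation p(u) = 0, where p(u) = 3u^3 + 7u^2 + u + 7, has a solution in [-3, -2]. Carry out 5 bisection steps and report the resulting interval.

u = -2.5 gives p = 1.375, positive; keep [-3, -2.5]
u = -2.75 gives p = -5.203125, negative; keep [-2.75, -2.5]
u = -2.625 gives p = -1.654297, negative; keep [-2.625, -2.5]
u = -2.5625 gives p = -0.0769, negative; keep [-2.5625, -2.5]
u = -2.53125 gives p = 0.6645, positive; keep [-2.5625, -2.53125]

[-2.5625, -2.53125]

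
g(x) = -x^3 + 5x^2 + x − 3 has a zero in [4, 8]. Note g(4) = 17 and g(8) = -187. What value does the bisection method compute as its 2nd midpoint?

5

midpoint 6: g = -33 < 0 → [4, 6]
midpoint 5: g = 2 > 0 → [5, 6]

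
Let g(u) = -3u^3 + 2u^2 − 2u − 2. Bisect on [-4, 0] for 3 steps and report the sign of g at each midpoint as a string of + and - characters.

u = -2 gives g = 34, positive; keep [-2, 0]
u = -1 gives g = 5, positive; keep [-1, 0]
u = -0.5 gives g = -0.125, negative; keep [-1, -0.5]

++-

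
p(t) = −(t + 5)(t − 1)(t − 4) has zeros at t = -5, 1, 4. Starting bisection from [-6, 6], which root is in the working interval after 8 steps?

m = 0, p(m) = -20 (−); new bracket [-6, 0]
m = -3, p(m) = -56 (−); new bracket [-6, -3]
m = -4.5, p(m) = -23.375 (−); new bracket [-6, -4.5]
m = -5.25, p(m) = 14.4531 (+); new bracket [-5.25, -4.5]
m = -4.875, p(m) = -6.5176 (−); new bracket [-5.25, -4.875]
m = -5.0625, p(m) = 3.4338 (+); new bracket [-5.0625, -4.875]
m = -4.96875, p(m) = -1.6729 (−); new bracket [-5.0625, -4.96875]
m = -5.015625, p(m) = 0.8474 (+); new bracket [-5.015625, -4.96875]

-5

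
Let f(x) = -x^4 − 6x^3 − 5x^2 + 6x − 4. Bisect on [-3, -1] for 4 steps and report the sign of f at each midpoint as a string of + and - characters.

x = -2 gives f = -4, negative; keep [-3, -2]
x = -2.5 gives f = 4.4375, positive; keep [-2.5, -2]
x = -2.25 gives f = -0.097656, negative; keep [-2.5, -2.25]
x = -2.375 gives f = 2.1091, positive; keep [-2.375, -2.25]

-+-+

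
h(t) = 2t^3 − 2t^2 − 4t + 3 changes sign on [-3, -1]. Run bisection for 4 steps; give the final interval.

[-1.375, -1.25]

m = -2, h(m) = -13 (−); new bracket [-2, -1]
m = -1.5, h(m) = -2.25 (−); new bracket [-1.5, -1]
m = -1.25, h(m) = 0.96875 (+); new bracket [-1.5, -1.25]
m = -1.375, h(m) = -0.4805 (−); new bracket [-1.375, -1.25]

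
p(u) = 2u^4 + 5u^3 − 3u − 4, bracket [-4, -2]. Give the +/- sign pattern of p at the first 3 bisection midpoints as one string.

++-

m = -3, p(m) = 32 (+); new bracket [-3, -2]
m = -2.5, p(m) = 3.5 (+); new bracket [-2.5, -2]
m = -2.25, p(m) = -2.945312 (−); new bracket [-2.5, -2.25]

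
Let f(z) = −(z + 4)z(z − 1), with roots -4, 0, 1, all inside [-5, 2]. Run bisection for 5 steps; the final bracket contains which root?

z = -1.5 gives f = -9.375, negative; keep [-5, -1.5]
z = -3.25 gives f = -10.359375, negative; keep [-5, -3.25]
z = -4.125 gives f = 2.642578, positive; keep [-4.125, -3.25]
z = -3.6875 gives f = -5.4016, negative; keep [-4.125, -3.6875]
z = -3.90625 gives f = -1.7967, negative; keep [-4.125, -3.90625]

-4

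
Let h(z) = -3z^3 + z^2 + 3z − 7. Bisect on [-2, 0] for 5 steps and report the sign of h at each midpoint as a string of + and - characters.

z = -1 gives h = -6, negative; keep [-2, -1]
z = -1.5 gives h = 0.875, positive; keep [-1.5, -1]
z = -1.25 gives h = -3.328125, negative; keep [-1.5, -1.25]
z = -1.375 gives h = -1.4355, negative; keep [-1.5, -1.375]
z = -1.4375 gives h = -0.3347, negative; keep [-1.5, -1.4375]

-+---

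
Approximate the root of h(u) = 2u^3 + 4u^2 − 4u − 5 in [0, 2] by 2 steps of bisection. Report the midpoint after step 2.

midpoint 1: h = -3 < 0 → [1, 2]
midpoint 1.5: h = 4.75 > 0 → [1, 1.5]

1.5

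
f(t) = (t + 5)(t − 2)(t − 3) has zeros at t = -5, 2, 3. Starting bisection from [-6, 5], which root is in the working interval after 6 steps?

-5

f(-0.5) = 39.375 > 0, so the root lies in [-6, -0.5]
f(-3.25) = 57.421875 > 0, so the root lies in [-6, -3.25]
f(-4.625) = 18.943359 > 0, so the root lies in [-6, -4.625]
f(-5.3125) = -18.9954 < 0, so the root lies in [-5.3125, -4.625]
f(-4.96875) = 1.7354 > 0, so the root lies in [-5.3125, -4.96875]
f(-5.140625) = -8.1744 < 0, so the root lies in [-5.140625, -4.96875]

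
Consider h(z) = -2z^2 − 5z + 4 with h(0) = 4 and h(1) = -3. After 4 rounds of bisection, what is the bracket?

midpoint 0.5: h = 1 > 0 → [0.5, 1]
midpoint 0.75: h = -0.875 < 0 → [0.5, 0.75]
midpoint 0.625: h = 0.09375 > 0 → [0.625, 0.75]
midpoint 0.6875: h = -0.3828 < 0 → [0.625, 0.6875]

[0.625, 0.6875]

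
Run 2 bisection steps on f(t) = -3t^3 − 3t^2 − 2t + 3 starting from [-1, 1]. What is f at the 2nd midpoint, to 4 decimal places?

0.8750

m = 0, f(m) = 3 (+); new bracket [0, 1]
m = 0.5, f(m) = 0.875 (+); new bracket [0.5, 1]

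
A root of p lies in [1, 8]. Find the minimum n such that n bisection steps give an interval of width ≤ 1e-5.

20

Width after n steps is 7/2^n. Need 2^n ≥ 7/1e-5 = 700000.
2^19 = 524288 < 700000 ≤ 2^20 = 1048576, so n = 20.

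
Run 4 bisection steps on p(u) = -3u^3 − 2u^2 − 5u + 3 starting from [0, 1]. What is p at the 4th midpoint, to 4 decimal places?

midpoint 0.5: p = -0.375 < 0 → [0, 0.5]
midpoint 0.25: p = 1.578125 > 0 → [0.25, 0.5]
midpoint 0.375: p = 0.685547 > 0 → [0.375, 0.5]
midpoint 0.4375: p = 0.1785 > 0 → [0.4375, 0.5]

0.1785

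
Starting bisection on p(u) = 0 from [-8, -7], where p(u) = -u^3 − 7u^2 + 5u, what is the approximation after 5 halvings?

-7.65625

u = -7.5 gives p = -9.375, negative; keep [-8, -7.5]
u = -7.75 gives p = 6.296875, positive; keep [-7.75, -7.5]
u = -7.625 gives p = -1.787109, negative; keep [-7.75, -7.625]
u = -7.6875 gives p = 2.1921, positive; keep [-7.6875, -7.625]
u = -7.65625 gives p = 0.1869, positive; keep [-7.65625, -7.625]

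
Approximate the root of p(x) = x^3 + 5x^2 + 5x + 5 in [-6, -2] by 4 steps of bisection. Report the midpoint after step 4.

-4.25

m = -4, p(m) = 1 (+); new bracket [-6, -4]
m = -5, p(m) = -20 (−); new bracket [-5, -4]
m = -4.5, p(m) = -7.375 (−); new bracket [-4.5, -4]
m = -4.25, p(m) = -2.7031 (−); new bracket [-4.25, -4]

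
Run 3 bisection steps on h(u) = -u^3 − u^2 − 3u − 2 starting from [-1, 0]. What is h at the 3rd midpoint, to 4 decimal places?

-0.2715

h(-0.5) = -0.625 < 0, so the root lies in [-1, -0.5]
h(-0.75) = 0.109375 > 0, so the root lies in [-0.75, -0.5]
h(-0.625) = -0.271484 < 0, so the root lies in [-0.75, -0.625]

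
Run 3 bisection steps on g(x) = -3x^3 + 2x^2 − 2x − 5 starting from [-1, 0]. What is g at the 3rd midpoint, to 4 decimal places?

0.2910

midpoint -0.5: g = -3.125 < 0 → [-1, -0.5]
midpoint -0.75: g = -1.109375 < 0 → [-1, -0.75]
midpoint -0.875: g = 0.291016 > 0 → [-0.875, -0.75]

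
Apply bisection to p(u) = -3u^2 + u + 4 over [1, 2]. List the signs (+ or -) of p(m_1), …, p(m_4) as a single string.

-+-+

u = 1.5 gives p = -1.25, negative; keep [1, 1.5]
u = 1.25 gives p = 0.5625, positive; keep [1.25, 1.5]
u = 1.375 gives p = -0.296875, negative; keep [1.25, 1.375]
u = 1.3125 gives p = 0.1445, positive; keep [1.3125, 1.375]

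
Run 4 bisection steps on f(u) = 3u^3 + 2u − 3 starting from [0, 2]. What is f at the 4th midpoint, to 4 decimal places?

0.7598

m = 1, f(m) = 2 (+); new bracket [0, 1]
m = 0.5, f(m) = -1.625 (−); new bracket [0.5, 1]
m = 0.75, f(m) = -0.234375 (−); new bracket [0.75, 1]
m = 0.875, f(m) = 0.7598 (+); new bracket [0.75, 0.875]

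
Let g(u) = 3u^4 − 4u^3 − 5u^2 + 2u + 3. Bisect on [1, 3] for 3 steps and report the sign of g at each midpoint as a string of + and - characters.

+--

m = 2, g(m) = 3 (+); new bracket [1, 2]
m = 1.5, g(m) = -3.5625 (−); new bracket [1.5, 2]
m = 1.75, g(m) = -2.113281 (−); new bracket [1.75, 2]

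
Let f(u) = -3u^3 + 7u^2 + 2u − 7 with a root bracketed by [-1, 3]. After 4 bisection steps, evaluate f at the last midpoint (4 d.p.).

midpoint 1: f = -1 < 0 → [-1, 1]
midpoint 0: f = -7 < 0 → [-1, 0]
midpoint -0.5: f = -5.875 < 0 → [-1, -0.5]
midpoint -0.75: f = -3.2969 < 0 → [-1, -0.75]

-3.2969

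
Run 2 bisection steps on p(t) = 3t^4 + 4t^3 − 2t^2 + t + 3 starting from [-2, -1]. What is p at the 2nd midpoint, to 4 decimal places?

p(-1.5) = -1.3125 < 0, so the root lies in [-2, -1.5]
p(-1.75) = 1.824219 > 0, so the root lies in [-1.75, -1.5]

1.8242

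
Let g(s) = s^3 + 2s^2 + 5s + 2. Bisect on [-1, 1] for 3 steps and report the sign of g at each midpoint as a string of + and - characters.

+-+

g(0) = 2 > 0, so the root lies in [-1, 0]
g(-0.5) = -0.125 < 0, so the root lies in [-0.5, 0]
g(-0.25) = 0.859375 > 0, so the root lies in [-0.5, -0.25]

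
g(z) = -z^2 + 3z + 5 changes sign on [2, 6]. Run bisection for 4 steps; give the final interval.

m = 4, g(m) = 1 (+); new bracket [4, 6]
m = 5, g(m) = -5 (−); new bracket [4, 5]
m = 4.5, g(m) = -1.75 (−); new bracket [4, 4.5]
m = 4.25, g(m) = -0.3125 (−); new bracket [4, 4.25]

[4, 4.25]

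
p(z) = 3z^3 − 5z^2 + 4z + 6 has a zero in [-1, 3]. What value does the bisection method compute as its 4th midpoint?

midpoint 1: p = 8 > 0 → [-1, 1]
midpoint 0: p = 6 > 0 → [-1, 0]
midpoint -0.5: p = 2.375 > 0 → [-1, -0.5]
midpoint -0.75: p = -1.0781 < 0 → [-0.75, -0.5]

-0.75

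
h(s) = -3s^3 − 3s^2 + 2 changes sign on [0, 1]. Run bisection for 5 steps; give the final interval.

m = 0.5, h(m) = 0.875 (+); new bracket [0.5, 1]
m = 0.75, h(m) = -0.953125 (−); new bracket [0.5, 0.75]
m = 0.625, h(m) = 0.095703 (+); new bracket [0.625, 0.75]
m = 0.6875, h(m) = -0.3928 (−); new bracket [0.625, 0.6875]
m = 0.65625, h(m) = -0.1399 (−); new bracket [0.625, 0.65625]

[0.625, 0.65625]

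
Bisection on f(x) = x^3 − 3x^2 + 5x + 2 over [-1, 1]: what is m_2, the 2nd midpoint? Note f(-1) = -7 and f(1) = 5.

m = 0, f(m) = 2 (+); new bracket [-1, 0]
m = -0.5, f(m) = -1.375 (−); new bracket [-0.5, 0]

-0.5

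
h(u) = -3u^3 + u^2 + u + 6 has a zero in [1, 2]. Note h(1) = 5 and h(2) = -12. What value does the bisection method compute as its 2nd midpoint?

m = 1.5, h(m) = -0.375 (−); new bracket [1, 1.5]
m = 1.25, h(m) = 2.953125 (+); new bracket [1.25, 1.5]

1.25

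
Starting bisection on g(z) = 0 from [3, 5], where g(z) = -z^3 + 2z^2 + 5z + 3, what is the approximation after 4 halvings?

g(4) = -9 < 0, so the root lies in [3, 4]
g(3.5) = 2.125 > 0, so the root lies in [3.5, 4]
g(3.75) = -2.859375 < 0, so the root lies in [3.5, 3.75]
g(3.625) = -0.2285 < 0, so the root lies in [3.5, 3.625]

3.625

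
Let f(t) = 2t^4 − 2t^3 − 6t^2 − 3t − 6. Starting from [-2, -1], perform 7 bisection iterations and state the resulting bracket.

[-1.421875, -1.4140625]

midpoint -1.5: f = 1.875 > 0 → [-1.5, -1]
midpoint -1.25: f = -2.835938 < 0 → [-1.5, -1.25]
midpoint -1.375: f = -0.870605 < 0 → [-1.5, -1.375]
midpoint -1.4375: f = 0.3951 > 0 → [-1.4375, -1.375]
midpoint -1.40625: f = -0.2633 < 0 → [-1.4375, -1.40625]
midpoint -1.421875: f = 0.0593 > 0 → [-1.421875, -1.40625]
midpoint -1.4140625: f = -0.1036 < 0 → [-1.421875, -1.4140625]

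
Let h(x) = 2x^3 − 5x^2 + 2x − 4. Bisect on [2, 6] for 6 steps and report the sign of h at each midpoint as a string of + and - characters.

midpoint 4: h = 52 > 0 → [2, 4]
midpoint 3: h = 11 > 0 → [2, 3]
midpoint 2.5: h = 1 > 0 → [2, 2.5]
midpoint 2.25: h = -2.0312 < 0 → [2.25, 2.5]
midpoint 2.375: h = -0.6602 < 0 → [2.375, 2.5]
midpoint 2.4375: h = 0.1323 > 0 → [2.375, 2.4375]

+++--+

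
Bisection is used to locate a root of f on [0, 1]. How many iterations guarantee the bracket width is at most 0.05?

Width after n steps is 1/2^n. Need 2^n ≥ 1/0.05 = 20.
2^4 = 16 < 20 ≤ 2^5 = 32, so n = 5.

5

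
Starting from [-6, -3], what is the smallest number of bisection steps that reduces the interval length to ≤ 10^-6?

Width after n steps is 3/2^n. Need 2^n ≥ 3/10^-6 = 3000000.
2^21 = 2097152 < 3000000 ≤ 2^22 = 4194304, so n = 22.

22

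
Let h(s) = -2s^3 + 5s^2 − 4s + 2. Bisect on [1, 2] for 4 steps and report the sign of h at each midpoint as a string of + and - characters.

midpoint 1.5: h = 0.5 > 0 → [1.5, 2]
midpoint 1.75: h = -0.40625 < 0 → [1.5, 1.75]
midpoint 1.625: h = 0.121094 > 0 → [1.625, 1.75]
midpoint 1.6875: h = -0.1226 < 0 → [1.625, 1.6875]

+-+-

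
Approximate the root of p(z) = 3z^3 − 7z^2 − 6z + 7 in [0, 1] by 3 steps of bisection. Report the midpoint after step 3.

0.625

z = 0.5 gives p = 2.625, positive; keep [0.5, 1]
z = 0.75 gives p = -0.171875, negative; keep [0.5, 0.75]
z = 0.625 gives p = 1.248047, positive; keep [0.625, 0.75]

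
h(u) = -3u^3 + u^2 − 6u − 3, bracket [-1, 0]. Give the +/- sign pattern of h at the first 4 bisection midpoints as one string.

+--+

m = -0.5, h(m) = 0.625 (+); new bracket [-0.5, 0]
m = -0.25, h(m) = -1.390625 (−); new bracket [-0.5, -0.25]
m = -0.375, h(m) = -0.451172 (−); new bracket [-0.5, -0.375]
m = -0.4375, h(m) = 0.0676 (+); new bracket [-0.4375, -0.375]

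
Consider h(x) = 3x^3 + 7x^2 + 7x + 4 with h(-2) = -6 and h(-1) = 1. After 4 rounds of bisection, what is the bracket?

[-1.375, -1.3125]

m = -1.5, h(m) = -0.875 (−); new bracket [-1.5, -1]
m = -1.25, h(m) = 0.328125 (+); new bracket [-1.5, -1.25]
m = -1.375, h(m) = -0.189453 (−); new bracket [-1.375, -1.25]
m = -1.3125, h(m) = 0.0881 (+); new bracket [-1.375, -1.3125]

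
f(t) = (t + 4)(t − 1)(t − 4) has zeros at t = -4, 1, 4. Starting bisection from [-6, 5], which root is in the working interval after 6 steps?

midpoint -0.5: f = 23.625 > 0 → [-6, -0.5]
midpoint -3.25: f = 23.109375 > 0 → [-6, -3.25]
midpoint -4.625: f = -30.322266 < 0 → [-4.625, -3.25]
midpoint -3.9375: f = 2.4495 > 0 → [-4.625, -3.9375]
midpoint -4.28125: f = -12.3006 < 0 → [-4.28125, -3.9375]
midpoint -4.109375: f = -4.5318 < 0 → [-4.109375, -3.9375]

-4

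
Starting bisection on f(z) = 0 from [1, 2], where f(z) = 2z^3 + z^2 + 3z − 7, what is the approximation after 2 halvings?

1.25

f(1.5) = 6.5 > 0, so the root lies in [1, 1.5]
f(1.25) = 2.21875 > 0, so the root lies in [1, 1.25]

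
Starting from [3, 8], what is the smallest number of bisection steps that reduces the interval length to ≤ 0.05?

Width after n steps is 5/2^n. Need 2^n ≥ 5/0.05 = 100.
2^6 = 64 < 100 ≤ 2^7 = 128, so n = 7.

7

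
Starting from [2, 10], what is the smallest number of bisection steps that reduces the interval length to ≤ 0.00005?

Width after n steps is 8/2^n. Need 2^n ≥ 8/0.00005 = 160000.
2^17 = 131072 < 160000 ≤ 2^18 = 262144, so n = 18.

18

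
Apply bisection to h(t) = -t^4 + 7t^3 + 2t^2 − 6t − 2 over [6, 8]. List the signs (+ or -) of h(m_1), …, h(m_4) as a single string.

midpoint 7: h = 54 > 0 → [7, 8]
midpoint 7.5: h = -145.4375 < 0 → [7, 7.5]
midpoint 7.25: h = -35.644531 < 0 → [7, 7.25]
midpoint 7.125: h = 11.5681 > 0 → [7.125, 7.25]

+--+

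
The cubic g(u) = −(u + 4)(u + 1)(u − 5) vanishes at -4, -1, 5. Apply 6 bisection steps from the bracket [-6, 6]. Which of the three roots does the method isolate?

midpoint 0: g = 20 > 0 → [0, 6]
midpoint 3: g = 56 > 0 → [3, 6]
midpoint 4.5: g = 23.375 > 0 → [4.5, 6]
midpoint 5.25: g = -14.4531 < 0 → [4.5, 5.25]
midpoint 4.875: g = 6.5176 > 0 → [4.875, 5.25]
midpoint 5.0625: g = -3.4338 < 0 → [4.875, 5.0625]

5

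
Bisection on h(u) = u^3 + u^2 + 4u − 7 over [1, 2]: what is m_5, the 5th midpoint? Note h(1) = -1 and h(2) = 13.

1.09375

m = 1.5, h(m) = 4.625 (+); new bracket [1, 1.5]
m = 1.25, h(m) = 1.515625 (+); new bracket [1, 1.25]
m = 1.125, h(m) = 0.189453 (+); new bracket [1, 1.125]
m = 1.0625, h(m) = -0.4216 (−); new bracket [1.0625, 1.125]
m = 1.09375, h(m) = -0.1203 (−); new bracket [1.09375, 1.125]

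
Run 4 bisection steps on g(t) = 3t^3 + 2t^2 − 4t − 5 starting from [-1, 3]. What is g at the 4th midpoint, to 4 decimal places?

g(1) = -4 < 0, so the root lies in [1, 3]
g(2) = 19 > 0, so the root lies in [1, 2]
g(1.5) = 3.625 > 0, so the root lies in [1, 1.5]
g(1.25) = -1.0156 < 0, so the root lies in [1.25, 1.5]

-1.0156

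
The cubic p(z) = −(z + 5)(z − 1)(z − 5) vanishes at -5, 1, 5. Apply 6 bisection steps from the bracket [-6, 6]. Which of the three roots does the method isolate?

p(0) = -25 < 0, so the root lies in [-6, 0]
p(-3) = -64 < 0, so the root lies in [-6, -3]
p(-4.5) = -26.125 < 0, so the root lies in [-6, -4.5]
p(-5.25) = 16.0156 > 0, so the root lies in [-5.25, -4.5]
p(-4.875) = -7.252 < 0, so the root lies in [-5.25, -4.875]
p(-5.0625) = 3.8127 > 0, so the root lies in [-5.0625, -4.875]

-5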